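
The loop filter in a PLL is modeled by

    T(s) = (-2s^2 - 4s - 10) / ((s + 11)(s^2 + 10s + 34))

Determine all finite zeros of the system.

s = -1 ± 2j

Set the numerator to zero: -2s^2 - 4s - 10 = 0, i.e. -2·(s^2 + 2s + 5) = 0.
Factoring: (s^2 + 2s + 5) = 0.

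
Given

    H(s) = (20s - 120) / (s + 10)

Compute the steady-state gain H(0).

H(0) = -12

Set s = 0: H(0) = (-120) / (10) = -12.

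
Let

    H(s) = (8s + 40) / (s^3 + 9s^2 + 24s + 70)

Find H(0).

Set s = 0: H(0) = (40) / (70) = 4/7.

H(0) = 4/7 ≈ 0.5714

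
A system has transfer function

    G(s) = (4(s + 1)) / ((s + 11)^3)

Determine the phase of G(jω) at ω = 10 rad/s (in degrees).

At s = j10: numerator = 4 + j40, denominator = -1969 + j2630.
∠G = ∠num − ∠den = 84.289° − (126.82°) = -42.53°.

∠G(j10) ≈ -42.53°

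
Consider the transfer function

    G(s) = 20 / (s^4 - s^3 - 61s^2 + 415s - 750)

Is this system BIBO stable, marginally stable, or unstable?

unstable

The denominator s^4 - s^3 - 61s^2 + 415s - 750 factors as (s + 10)(s^2 - 8s + 25)(s - 3), giving poles at s = -10, 4 ± 3j, 3.
Since the pole(s) at s = 4 ± 3j, 3 lie in the right half-plane, the system is unstable.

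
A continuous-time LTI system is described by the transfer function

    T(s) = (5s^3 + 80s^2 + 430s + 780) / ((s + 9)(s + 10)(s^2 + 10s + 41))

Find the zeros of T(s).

s = -5 + j, -5 - j, -6

Set the numerator to zero: 5s^3 + 80s^2 + 430s + 780 = 0, i.e. 5·(s^3 + 16s^2 + 86s + 156) = 0.
Factoring: (s^2 + 10s + 26)(s + 6) = 0.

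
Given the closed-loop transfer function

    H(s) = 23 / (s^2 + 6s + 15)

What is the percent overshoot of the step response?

%OS ≈ 2.13%

Comparing s^2 + 6s + 15 to s^2 + 2ζωₙs + ωₙ²: ωₙ = √15 ≈ 3.873 rad/s and ζ = 6/(2·√15) ≈ 0.7746.
%OS = 100·exp(−πζ/√(1−ζ²)) = 100·exp(−π·0.7746/√(1−0.7746²)) ≈ 2.13%.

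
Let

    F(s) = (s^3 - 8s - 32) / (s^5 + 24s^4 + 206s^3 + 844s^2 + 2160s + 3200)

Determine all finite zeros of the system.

Set the numerator to zero: s^3 - 8s - 32 = 0.
Factoring: (s^2 + 4s + 8)(s - 4) = 0.

s = -2 + 2j, -2 - 2j, 4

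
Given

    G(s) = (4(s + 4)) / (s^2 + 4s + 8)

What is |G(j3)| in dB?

Substitute s = j3: numerator = 16 + j12, denominator = -1 + j12.
|G(j3)| = |16 + j12| / |-1 + j12| = 20 / 12.042 ≈ 1.661.
In decibels: 20·log₁₀(1.661) ≈ 4.41 dB.

|G(j3)|_dB ≈ 4.41 dB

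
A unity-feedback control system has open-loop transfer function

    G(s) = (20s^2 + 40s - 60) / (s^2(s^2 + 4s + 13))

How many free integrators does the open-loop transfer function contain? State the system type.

The denominator has 2 factors of s at the origin (free integrators), so this is a Type 2 system.

Type 2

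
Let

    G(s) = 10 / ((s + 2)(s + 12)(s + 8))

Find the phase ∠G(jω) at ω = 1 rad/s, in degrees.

∠G(j1) ≈ -38.45°

At s = j1: numerator = 10, denominator = 170 + j135.
∠G = ∠num − ∠den = 0° − (38.454°) = -38.45°.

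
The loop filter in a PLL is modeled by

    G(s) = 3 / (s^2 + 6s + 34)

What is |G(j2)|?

|G(j2)| ≈ 0.09285

Substitute s = j2: numerator = 3, denominator = 30 + j12.
|G(j2)| = |3| / |30 + j12| = 3 / 32.311 ≈ 0.09285.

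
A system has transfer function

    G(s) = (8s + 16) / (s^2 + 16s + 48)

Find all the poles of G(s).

s = -12, -4

The poles are the roots of the denominator s^2 + 16s + 48 = 0.
Factoring: (s + 12)(s + 4) = 0, so s = -12 and s = -4.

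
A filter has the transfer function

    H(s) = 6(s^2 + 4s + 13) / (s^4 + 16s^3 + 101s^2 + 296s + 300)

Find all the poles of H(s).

The poles are the roots of the denominator s^4 + 16s^3 + 101s^2 + 296s + 300 = 0.
Trying s = -6: the polynomial evaluates to 0, so (s + 6) is a factor.
Dividing out leaves s^3 + 10s^2 + 41s + 50 = 0.
This factors further as (s^2 + 8s + 25)(s + 2) = 0.

s = -4 + 3j, -4 - 3j, -6, -2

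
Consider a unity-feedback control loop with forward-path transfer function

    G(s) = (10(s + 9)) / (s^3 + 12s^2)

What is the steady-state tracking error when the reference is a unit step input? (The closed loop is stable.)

e_ss = 0

G(s) has 2 poles at the origin.
This is a Type 2 system; for a step input the steady-state error is zero.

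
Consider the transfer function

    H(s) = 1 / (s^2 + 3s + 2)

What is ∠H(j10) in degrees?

∠H(j10) ≈ -163.0°

At s = j10: numerator = 1, denominator = -98 + j30.
∠H = ∠num − ∠den = 0° − (162.98°) = -163.0°.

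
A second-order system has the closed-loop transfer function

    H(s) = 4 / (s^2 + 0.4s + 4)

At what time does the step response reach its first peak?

Comparing s^2 + 0.4s + 4 to s^2 + 2ζωₙs + ωₙ²: ωₙ = 2 rad/s and ζ = 0.4/(2·2) = 0.1.
ζωₙ = 0.4/2 = 0.2, so ω_d = ωₙ√(1−ζ²) = √(ωₙ² − (ζωₙ)²) = √(4 − 0.2²) = √3.96 ≈ 1.990 rad/s.
t_p = π/ω_d = π/1.990 ≈ 1.579 s.

t_p ≈ 1.579 s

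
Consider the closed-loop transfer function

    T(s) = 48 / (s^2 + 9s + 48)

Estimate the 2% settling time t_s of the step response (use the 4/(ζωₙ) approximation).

Comparing s^2 + 9s + 48 to s^2 + 2ζωₙs + ωₙ²: ωₙ = √48 ≈ 6.928 rad/s and ζ = 9/(2·√48) ≈ 0.6495.
ζωₙ = 9/2 = 4.5, so t_s ≈ 4/(ζωₙ) = 4/4.5 ≈ 0.8889 s.

t_s ≈ 0.8889 s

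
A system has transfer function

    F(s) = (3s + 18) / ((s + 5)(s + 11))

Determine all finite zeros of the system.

Set the numerator to zero: 3s + 18 = 0, i.e. 3·(s + 6) = 0.
So s = -6.

s = -6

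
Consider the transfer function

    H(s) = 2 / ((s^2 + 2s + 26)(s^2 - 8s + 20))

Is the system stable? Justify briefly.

unstable

The poles can be read from the denominator factors: s = -1 ± 5j, 4 ± 2j.
Since the pole(s) at s = 4 + 2j, 4 - 2j lie in the right half-plane, the system is unstable.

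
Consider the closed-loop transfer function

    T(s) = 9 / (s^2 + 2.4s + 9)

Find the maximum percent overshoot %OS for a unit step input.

%OS ≈ 25.4%

Comparing s^2 + 2.4s + 9 to s^2 + 2ζωₙs + ωₙ²: ωₙ = 3 rad/s and ζ = 2.4/(2·3) = 0.4.
%OS = 100·exp(−πζ/√(1−ζ²)) = 100·exp(−π·0.4/√(1−0.4²)) ≈ 25.4%.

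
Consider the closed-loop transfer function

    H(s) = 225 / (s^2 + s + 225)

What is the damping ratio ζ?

Compare the denominator to the standard form s^2 + 2ζωₙs + ωₙ².
ωₙ² = 225, so ωₙ = 15 rad/s.
2ζωₙ = 1, so ζ = 1/(2·15) ≈ 0.03333.

ζ ≈ 0.03333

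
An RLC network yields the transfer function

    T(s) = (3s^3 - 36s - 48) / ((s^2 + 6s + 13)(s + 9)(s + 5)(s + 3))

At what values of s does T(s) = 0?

s = -2, 4, -2

Set the numerator to zero: 3s^3 - 36s - 48 = 0, i.e. 3·(s^3 - 12s - 16) = 0.
Factoring: (s + 2)^2(s - 4) = 0.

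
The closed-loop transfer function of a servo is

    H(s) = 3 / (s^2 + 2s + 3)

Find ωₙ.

ωₙ ≈ 1.732 rad/s

Compare the denominator to the standard form s^2 + 2ζωₙs + ωₙ².
ωₙ² = 3, so ωₙ = √3 ≈ 1.732 rad/s.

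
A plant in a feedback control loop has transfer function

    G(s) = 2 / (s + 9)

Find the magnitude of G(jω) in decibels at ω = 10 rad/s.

Substitute s = j10: numerator = 2, denominator = 9 + j10.
|G(j10)| = |2| / |9 + j10| = 2 / 13.454 ≈ 0.1487.
In decibels: 20·log₁₀(0.1487) ≈ -16.6 dB.

|G(j10)|_dB ≈ -16.6 dB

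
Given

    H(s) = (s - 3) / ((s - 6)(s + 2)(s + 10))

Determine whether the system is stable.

unstable

The poles can be read from the denominator factors: s = 6, -2, -10.
Since the pole(s) at s = 6 lie in the right half-plane, the system is unstable.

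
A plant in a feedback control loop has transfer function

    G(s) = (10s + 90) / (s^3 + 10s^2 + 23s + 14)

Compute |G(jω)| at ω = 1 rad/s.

Substitute s = j1: numerator = 90 + j10, denominator = 4 + j22.
|G(j1)| = |90 + j10| / |4 + j22| = 90.554 / 22.361 ≈ 4.050.

|G(j1)| ≈ 4.050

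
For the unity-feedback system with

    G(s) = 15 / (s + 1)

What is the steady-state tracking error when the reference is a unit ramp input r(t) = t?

e_ss = ∞

G(s) has no poles at the origin.
This is a Type 0 system; Kv = lim_{s→0} s·G(s) = 0, so the steady-state error for a ramp input is infinite.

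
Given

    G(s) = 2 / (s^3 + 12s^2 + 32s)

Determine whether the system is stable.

marginally stable

The denominator s^3 + 12s^2 + 32s factors as s(s + 4)(s + 8), giving poles at s = 0, -4, -8.
Since the simple pole(s) at s = 0 lie on the jω-axis with none in the right half-plane, the system is marginally stable.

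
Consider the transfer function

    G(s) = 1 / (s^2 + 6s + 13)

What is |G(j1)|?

|G(j1)| ≈ 0.07454

Substitute s = j1: numerator = 1, denominator = 12 + j6.
|G(j1)| = |1| / |12 + j6| = 1 / 13.416 ≈ 0.07454.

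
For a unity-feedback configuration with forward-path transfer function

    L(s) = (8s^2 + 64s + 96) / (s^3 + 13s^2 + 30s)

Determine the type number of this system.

Type 1

Factor s from the denominator: s^3 + 13s^2 + 30s = s·(s^2 + 13s + 30).
There is 1 pole at the origin, so the system is Type 1.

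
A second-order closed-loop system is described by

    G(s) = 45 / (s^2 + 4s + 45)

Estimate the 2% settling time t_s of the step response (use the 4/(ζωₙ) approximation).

Comparing s^2 + 4s + 45 to s^2 + 2ζωₙs + ωₙ²: ωₙ = √45 ≈ 6.708 rad/s and ζ = 4/(2·√45) ≈ 0.2981.
ζωₙ = 4/2 = 2, so t_s ≈ 4/(ζωₙ) = 4/2 = 2 s.

t_s ≈ 2 s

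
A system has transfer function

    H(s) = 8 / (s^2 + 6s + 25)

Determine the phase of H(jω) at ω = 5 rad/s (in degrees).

At s = j5: numerator = 8, denominator = j30.
∠H = ∠num − ∠den = 0° − (90°) = -90°.

∠H(j5) ≈ -90°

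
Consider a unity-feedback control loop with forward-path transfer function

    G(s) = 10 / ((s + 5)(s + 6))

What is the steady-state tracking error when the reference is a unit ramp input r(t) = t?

G(s) has no poles at the origin.
This is a Type 0 system; Kv = lim_{s→0} s·G(s) = 0, so the steady-state error for a ramp input is infinite.

e_ss = ∞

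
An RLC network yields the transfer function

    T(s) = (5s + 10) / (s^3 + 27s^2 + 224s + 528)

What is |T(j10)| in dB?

Substitute s = j10: numerator = 10 + j50, denominator = -2172 + j1240.
|T(j10)| = |10 + j50| / |-2172 + j1240| = 50.990 / 2501.0 ≈ 0.02039.
In decibels: 20·log₁₀(0.02039) ≈ -33.8 dB.

|T(j10)|_dB ≈ -33.8 dB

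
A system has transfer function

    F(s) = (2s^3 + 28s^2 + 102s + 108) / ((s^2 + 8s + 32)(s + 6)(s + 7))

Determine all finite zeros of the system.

s = -2, -9, -3

Set the numerator to zero: 2s^3 + 28s^2 + 102s + 108 = 0, i.e. 2·(s^3 + 14s^2 + 51s + 54) = 0.
Factoring: (s + 2)(s + 9)(s + 3) = 0.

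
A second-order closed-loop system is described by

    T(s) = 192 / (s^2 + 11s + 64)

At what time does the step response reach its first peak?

Comparing s^2 + 11s + 64 to s^2 + 2ζωₙs + ωₙ²: ωₙ = 8 rad/s and ζ = 11/(2·8) = 0.6875.
ζωₙ = 11/2 = 5.5, so ω_d = ωₙ√(1−ζ²) = √(ωₙ² − (ζωₙ)²) = √(64 − 5.5²) = √33.75 ≈ 5.809 rad/s.
t_p = π/ω_d = π/5.809 ≈ 0.5408 s.

t_p ≈ 0.5408 s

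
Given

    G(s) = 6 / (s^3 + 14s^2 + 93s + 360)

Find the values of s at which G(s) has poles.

The poles are the roots of the denominator s^3 + 14s^2 + 93s + 360 = 0.
Trying s = -8: the polynomial evaluates to 0, so (s + 8) is a factor.
Dividing out leaves s^2 + 6s + 45 = 0.
The quadratic formula then gives s = -3 ± 6j.

s = -3 ± 6j, -8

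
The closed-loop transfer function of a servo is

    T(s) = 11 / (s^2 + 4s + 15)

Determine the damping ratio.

Compare the denominator to the standard form s^2 + 2ζωₙs + ωₙ².
ωₙ² = 15, so ωₙ = √15 ≈ 3.873 rad/s.
2ζωₙ = 4, so ζ = 4/(2·√15) ≈ 0.5164.

ζ ≈ 0.5164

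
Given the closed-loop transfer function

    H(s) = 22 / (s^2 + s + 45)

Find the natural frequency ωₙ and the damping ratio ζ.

ωₙ ≈ 6.708 rad/s, ζ ≈ 0.07454

Compare the denominator to the standard form s^2 + 2ζωₙs + ωₙ².
ωₙ² = 45, so ωₙ = √45 ≈ 6.708 rad/s.
2ζωₙ = 1, so ζ = 1/(2·√45) ≈ 0.07454.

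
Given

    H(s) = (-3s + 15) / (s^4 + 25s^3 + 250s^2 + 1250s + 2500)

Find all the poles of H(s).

s = -5 ± 5j, -5, -10

The poles are the roots of the denominator s^4 + 25s^3 + 250s^2 + 1250s + 2500 = 0.
Trying s = -5: the polynomial evaluates to 0, so (s + 5) is a factor.
Dividing out leaves s^3 + 20s^2 + 150s + 500 = 0.
This factors further as (s^2 + 10s + 50)(s + 10) = 0.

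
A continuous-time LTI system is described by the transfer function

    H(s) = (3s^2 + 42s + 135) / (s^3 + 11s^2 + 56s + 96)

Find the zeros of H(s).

s = -9, -5

Set the numerator to zero: 3s^2 + 42s + 135 = 0, i.e. 3·(s^2 + 14s + 45) = 0.
Factoring: (s + 9)(s + 5) = 0.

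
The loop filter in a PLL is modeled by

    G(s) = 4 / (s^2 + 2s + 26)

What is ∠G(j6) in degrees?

At s = j6: numerator = 4, denominator = -10 + j12.
∠G = ∠num − ∠den = 0° − (129.81°) = -129.8°.

∠G(j6) ≈ -129.8°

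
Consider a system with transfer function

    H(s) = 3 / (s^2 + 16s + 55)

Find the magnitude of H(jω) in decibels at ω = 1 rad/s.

|H(j1)|_dB ≈ -25.5 dB

Substitute s = j1: numerator = 3, denominator = 54 + j16.
|H(j1)| = |3| / |54 + j16| = 3 / 56.321 ≈ 0.05327.
In decibels: 20·log₁₀(0.05327) ≈ -25.5 dB.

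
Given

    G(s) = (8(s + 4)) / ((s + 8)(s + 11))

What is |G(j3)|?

Substitute s = j3: numerator = 32 + j24, denominator = 79 + j57.
|G(j3)| = |32 + j24| / |79 + j57| = 40 / 97.417 ≈ 0.4106.

|G(j3)| ≈ 0.4106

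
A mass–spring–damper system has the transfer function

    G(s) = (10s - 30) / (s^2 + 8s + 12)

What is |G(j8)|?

Substitute s = j8: numerator = -30 + j80, denominator = -52 + j64.
|G(j8)| = |-30 + j80| / |-52 + j64| = 85.440 / 82.462 ≈ 1.036.

|G(j8)| ≈ 1.036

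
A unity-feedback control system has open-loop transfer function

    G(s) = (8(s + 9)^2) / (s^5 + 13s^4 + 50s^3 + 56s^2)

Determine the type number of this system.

Type 2

The denominator has 2 factors of s at the origin (free integrators), so this is a Type 2 system.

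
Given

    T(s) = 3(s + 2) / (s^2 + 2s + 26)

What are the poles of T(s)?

s = -1 + 5j, -1 - 5j

The poles are the roots of the denominator s^2 + 2s + 26 = 0.
Using the quadratic formula: s = (-2 ± √(-100))/2 = -1 ± 5j.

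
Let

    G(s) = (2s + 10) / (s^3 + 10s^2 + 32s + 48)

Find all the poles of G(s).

The poles are the roots of the denominator s^3 + 10s^2 + 32s + 48 = 0.
Trying s = -6: the polynomial evaluates to 0, so (s + 6) is a factor.
Dividing out leaves s^2 + 4s + 8 = 0.
The quadratic formula then gives s = -2 ± 2j.

s = -2 + 2j, -2 - 2j, -6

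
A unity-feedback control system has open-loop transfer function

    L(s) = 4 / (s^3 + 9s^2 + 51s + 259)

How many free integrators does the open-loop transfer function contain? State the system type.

Type 0

The denominator has no factor of s at the origin — no free integrator — so this is a Type 0 system.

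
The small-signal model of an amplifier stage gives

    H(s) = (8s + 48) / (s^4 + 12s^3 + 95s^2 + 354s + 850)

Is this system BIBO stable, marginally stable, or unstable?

The denominator s^4 + 12s^3 + 95s^2 + 354s + 850 factors as (s^2 + 6s + 25)(s^2 + 6s + 34), giving poles at s = -3 ± 4j, -3 ± 5j.
Since all poles lie strictly in the left half-plane, the system is stable.

stable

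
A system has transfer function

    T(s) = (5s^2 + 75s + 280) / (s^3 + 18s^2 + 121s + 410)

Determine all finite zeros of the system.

Set the numerator to zero: 5s^2 + 75s + 280 = 0, i.e. 5·(s^2 + 15s + 56) = 0.
Factoring: (s + 8)(s + 7) = 0.

s = -8, -7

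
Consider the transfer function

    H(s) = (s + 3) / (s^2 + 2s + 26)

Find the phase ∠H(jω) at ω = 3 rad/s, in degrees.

∠H(j3) ≈ 25.56°

At s = j3: numerator = 3 + j3, denominator = 17 + j6.
∠H = ∠num − ∠den = 45° − (19.440°) = 25.56°.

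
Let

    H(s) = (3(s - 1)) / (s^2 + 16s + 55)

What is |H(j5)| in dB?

Substitute s = j5: numerator = -3 + j15, denominator = 30 + j80.
|H(j5)| = |-3 + j15| / |30 + j80| = 15.297 / 85.440 ≈ 0.1790.
In decibels: 20·log₁₀(0.1790) ≈ -14.9 dB.

|H(j5)|_dB ≈ -14.9 dB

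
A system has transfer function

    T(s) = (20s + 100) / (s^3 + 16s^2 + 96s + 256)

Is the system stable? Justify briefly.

The denominator s^3 + 16s^2 + 96s + 256 factors as (s^2 + 8s + 32)(s + 8), giving poles at s = -4 + 4j, -4 - 4j, -8.
Since all poles lie strictly in the left half-plane, the system is stable.

stable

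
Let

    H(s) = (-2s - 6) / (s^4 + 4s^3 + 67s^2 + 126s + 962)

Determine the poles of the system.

The poles are the roots of the denominator s^4 + 4s^3 + 67s^2 + 126s + 962 = 0.
No real roots exist; factor into two real quadratics: (s^2 + 2s + 37)(s^2 + 2s + 26) = 0.
Each quadratic gives a conjugate pair via the quadratic formula.

s = -1 + 6j, -1 - 6j, -1 + 5j, -1 - 5j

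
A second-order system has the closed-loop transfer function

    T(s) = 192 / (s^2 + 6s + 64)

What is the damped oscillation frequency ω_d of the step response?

Comparing s^2 + 6s + 64 to s^2 + 2ζωₙs + ωₙ²: ωₙ = 8 rad/s and ζ = 6/(2·8) = 0.375.
ζωₙ = 6/2 = 3, so ω_d = ωₙ√(1−ζ²) = √(ωₙ² − (ζωₙ)²) = √(64 − 3²) = √55 ≈ 7.416 rad/s.

ω_d ≈ 7.416 rad/s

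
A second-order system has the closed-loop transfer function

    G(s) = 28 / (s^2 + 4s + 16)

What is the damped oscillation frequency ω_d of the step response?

ω_d ≈ 3.464 rad/s

Comparing s^2 + 4s + 16 to s^2 + 2ζωₙs + ωₙ²: ωₙ = 4 rad/s and ζ = 4/(2·4) = 0.5.
ζωₙ = 4/2 = 2, so ω_d = ωₙ√(1−ζ²) = √(ωₙ² − (ζωₙ)²) = √(16 − 2²) = √12 ≈ 3.464 rad/s.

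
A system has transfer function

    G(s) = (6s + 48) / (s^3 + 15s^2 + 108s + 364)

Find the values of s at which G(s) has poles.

s = -4 ± 6j, -7

The poles are the roots of the denominator s^3 + 15s^2 + 108s + 364 = 0.
Trying s = -7: the polynomial evaluates to 0, so (s + 7) is a factor.
Dividing out leaves s^2 + 8s + 52 = 0.
The quadratic formula then gives s = -4 ± 6j.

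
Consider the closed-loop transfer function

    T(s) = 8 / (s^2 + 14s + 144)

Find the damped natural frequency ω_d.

ω_d ≈ 9.747 rad/s

Comparing s^2 + 14s + 144 to s^2 + 2ζωₙs + ωₙ²: ωₙ = 12 rad/s and ζ = 14/(2·12) ≈ 0.5833.
ζωₙ = 14/2 = 7, so ω_d = ωₙ√(1−ζ²) = √(ωₙ² − (ζωₙ)²) = √(144 − 7²) = √95 ≈ 9.747 rad/s.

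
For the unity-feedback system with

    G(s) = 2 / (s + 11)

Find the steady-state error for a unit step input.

e_ss = 0.8462

G(s) has no poles at the origin.
This is a Type 0 system. Kp = lim_{s→0} G(s) = 2/11.
e_ss = 1/(1 + Kp) = 1/(1 + 2/11) = 11/13 ≈ 0.8462.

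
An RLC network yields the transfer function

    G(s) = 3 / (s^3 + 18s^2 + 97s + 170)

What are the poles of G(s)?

The poles are the roots of the denominator s^3 + 18s^2 + 97s + 170 = 0.
Trying s = -10: the polynomial evaluates to 0, so (s + 10) is a factor.
Dividing out leaves s^2 + 8s + 17 = 0.
The quadratic formula then gives s = -4 ± 1j.

s = -4 ± j, -10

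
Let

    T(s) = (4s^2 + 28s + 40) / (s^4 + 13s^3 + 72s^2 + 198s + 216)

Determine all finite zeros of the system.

Set the numerator to zero: 4s^2 + 28s + 40 = 0, i.e. 4·(s^2 + 7s + 10) = 0.
Factoring: (s + 5)(s + 2) = 0.

s = -5, -2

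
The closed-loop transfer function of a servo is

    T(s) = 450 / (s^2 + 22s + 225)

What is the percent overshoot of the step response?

Comparing s^2 + 22s + 225 to s^2 + 2ζωₙs + ωₙ²: ωₙ = 15 rad/s and ζ = 22/(2·15) ≈ 0.7333.
%OS = 100·exp(−πζ/√(1−ζ²)) = 100·exp(−π·0.7333/√(1−0.7333²)) ≈ 3.38%.

%OS ≈ 3.38%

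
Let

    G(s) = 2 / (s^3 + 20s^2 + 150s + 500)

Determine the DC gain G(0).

Set s = 0: G(0) = (2) / (500) = 1/250.

G(0) = 1/250 ≈ 0.004000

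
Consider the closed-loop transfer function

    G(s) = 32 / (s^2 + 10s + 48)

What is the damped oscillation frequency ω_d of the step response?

ω_d ≈ 4.796 rad/s

Comparing s^2 + 10s + 48 to s^2 + 2ζωₙs + ωₙ²: ωₙ = √48 ≈ 6.928 rad/s and ζ = 10/(2·√48) ≈ 0.7217.
ζωₙ = 10/2 = 5, so ω_d = ωₙ√(1−ζ²) = √(ωₙ² − (ζωₙ)²) = √(48 − 5²) = √23 ≈ 4.796 rad/s.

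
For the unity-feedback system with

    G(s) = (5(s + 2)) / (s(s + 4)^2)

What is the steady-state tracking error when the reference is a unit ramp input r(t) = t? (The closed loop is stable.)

e_ss = 1.600

G(s) has one pole at the origin.
This is a Type 1 system. Kv = lim_{s→0} s·G(s) = 10/16 = 5/8.
e_ss = 1/Kv = 1/(5/8) = 8/5 ≈ 1.600.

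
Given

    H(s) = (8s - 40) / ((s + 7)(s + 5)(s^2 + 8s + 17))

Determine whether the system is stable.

The poles can be read from the denominator factors: s = -7, -5, -4 ± j.
Since all poles lie strictly in the left half-plane, the system is stable.

stable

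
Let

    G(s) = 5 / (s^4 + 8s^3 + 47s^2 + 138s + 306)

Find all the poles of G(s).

The poles are the roots of the denominator s^4 + 8s^3 + 47s^2 + 138s + 306 = 0.
No real roots exist; factor into two real quadratics: (s^2 + 2s + 17)(s^2 + 6s + 18) = 0.
Each quadratic gives a conjugate pair via the quadratic formula.

s = -1 + 4j, -1 - 4j, -3 + 3j, -3 - 3j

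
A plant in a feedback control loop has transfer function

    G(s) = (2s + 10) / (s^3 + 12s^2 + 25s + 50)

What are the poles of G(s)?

The poles are the roots of the denominator s^3 + 12s^2 + 25s + 50 = 0.
Trying s = -10: the polynomial evaluates to 0, so (s + 10) is a factor.
Dividing out leaves s^2 + 2s + 5 = 0.
The quadratic formula then gives s = -1 ± 2j.

s = -1 ± 2j, -10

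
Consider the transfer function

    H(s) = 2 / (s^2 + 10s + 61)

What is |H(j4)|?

Substitute s = j4: numerator = 2, denominator = 45 + j40.
|H(j4)| = |2| / |45 + j40| = 2 / 60.208 ≈ 0.03322.

|H(j4)| ≈ 0.03322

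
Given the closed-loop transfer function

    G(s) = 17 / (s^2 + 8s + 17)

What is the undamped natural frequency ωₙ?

ωₙ ≈ 4.123 rad/s

Compare the denominator to the standard form s^2 + 2ζωₙs + ωₙ².
ωₙ² = 17, so ωₙ = √17 ≈ 4.123 rad/s.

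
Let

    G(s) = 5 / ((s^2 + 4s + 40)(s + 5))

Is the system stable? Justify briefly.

stable

The poles can be read from the denominator factors: s = -2 ± 6j, -5.
Since all poles lie strictly in the left half-plane, the system is stable.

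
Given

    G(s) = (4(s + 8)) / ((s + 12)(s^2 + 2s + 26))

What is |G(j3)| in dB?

|G(j3)|_dB ≈ -16.3 dB

Substitute s = j3: numerator = 32 + j12, denominator = 186 + j123.
|G(j3)| = |32 + j12| / |186 + j123| = 34.176 / 222.99 ≈ 0.1533.
In decibels: 20·log₁₀(0.1533) ≈ -16.3 dB.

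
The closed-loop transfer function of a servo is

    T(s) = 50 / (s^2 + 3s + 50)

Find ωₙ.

Compare the denominator to the standard form s^2 + 2ζωₙs + ωₙ².
ωₙ² = 50, so ωₙ = √50 ≈ 7.071 rad/s.

ωₙ ≈ 7.071 rad/s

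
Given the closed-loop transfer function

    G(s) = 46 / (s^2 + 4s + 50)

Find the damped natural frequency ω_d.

ω_d ≈ 6.782 rad/s

Comparing s^2 + 4s + 50 to s^2 + 2ζωₙs + ωₙ²: ωₙ = √50 ≈ 7.071 rad/s and ζ = 4/(2·√50) ≈ 0.2828.
ζωₙ = 4/2 = 2, so ω_d = ωₙ√(1−ζ²) = √(ωₙ² − (ζωₙ)²) = √(50 − 2²) = √46 ≈ 6.782 rad/s.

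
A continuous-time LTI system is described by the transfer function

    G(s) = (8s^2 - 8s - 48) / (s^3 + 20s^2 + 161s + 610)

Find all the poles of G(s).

The poles are the roots of the denominator s^3 + 20s^2 + 161s + 610 = 0.
Trying s = -10: the polynomial evaluates to 0, so (s + 10) is a factor.
Dividing out leaves s^2 + 10s + 61 = 0.
The quadratic formula then gives s = -5 ± 6j.

s = -5 ± 6j, -10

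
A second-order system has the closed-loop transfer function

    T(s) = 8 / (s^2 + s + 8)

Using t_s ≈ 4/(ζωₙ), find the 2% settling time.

Comparing s^2 + s + 8 to s^2 + 2ζωₙs + ωₙ²: ωₙ = √8 ≈ 2.828 rad/s and ζ = 1/(2·√8) ≈ 0.1768.
ζωₙ = 1/2 = 0.5, so t_s ≈ 4/(ζωₙ) = 4/0.5 = 8 s.

t_s ≈ 8 s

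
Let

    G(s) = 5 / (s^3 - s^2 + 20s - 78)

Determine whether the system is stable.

unstable

The denominator s^3 - s^2 + 20s - 78 factors as (s^2 + 2s + 26)(s - 3), giving poles at s = -1 + 5j, -1 - 5j, 3.
Since the pole(s) at s = 3 lie in the right half-plane, the system is unstable.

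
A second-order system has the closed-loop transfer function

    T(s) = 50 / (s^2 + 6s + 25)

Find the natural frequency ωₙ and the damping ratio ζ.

ωₙ = 5 rad/s, ζ = 0.6

Compare the denominator to the standard form s^2 + 2ζωₙs + ωₙ².
ωₙ² = 25, so ωₙ = 5 rad/s.
2ζωₙ = 6, so ζ = 6/(2·5) = 0.6.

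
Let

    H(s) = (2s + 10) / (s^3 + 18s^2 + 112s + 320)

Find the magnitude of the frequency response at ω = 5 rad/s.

Substitute s = j5: numerator = 10 + j10, denominator = -130 + j435.
|H(j5)| = |10 + j10| / |-130 + j435| = 14.142 / 454.01 ≈ 0.03115.

|H(j5)| ≈ 0.03115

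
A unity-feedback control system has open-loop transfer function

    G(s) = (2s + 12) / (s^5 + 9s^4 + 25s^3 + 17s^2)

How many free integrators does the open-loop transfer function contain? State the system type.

Factor s from the denominator: s^5 + 9s^4 + 25s^3 + 17s^2 = s^2·(s^3 + 9s^2 + 25s + 17).
There are 2 poles at the origin, so the system is Type 2.

Type 2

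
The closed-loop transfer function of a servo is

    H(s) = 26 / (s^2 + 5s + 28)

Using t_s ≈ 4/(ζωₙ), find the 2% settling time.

Comparing s^2 + 5s + 28 to s^2 + 2ζωₙs + ωₙ²: ωₙ = √28 ≈ 5.292 rad/s and ζ = 5/(2·√28) ≈ 0.4725.
ζωₙ = 5/2 = 2.5, so t_s ≈ 4/(ζωₙ) = 4/2.5 = 1.600 s.

t_s ≈ 1.600 s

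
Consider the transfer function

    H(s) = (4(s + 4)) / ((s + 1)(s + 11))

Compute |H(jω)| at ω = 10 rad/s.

|H(j10)| ≈ 0.2884

Substitute s = j10: numerator = 16 + j40, denominator = -89 + j120.
|H(j10)| = |16 + j40| / |-89 + j120| = 43.081 / 149.40 ≈ 0.2884.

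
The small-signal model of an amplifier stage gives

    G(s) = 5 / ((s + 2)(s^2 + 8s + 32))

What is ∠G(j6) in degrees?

At s = j6: numerator = 5, denominator = -296 + j72.
∠G = ∠num − ∠den = 0° − (166.33°) = -166.3°.

∠G(j6) ≈ -166.3°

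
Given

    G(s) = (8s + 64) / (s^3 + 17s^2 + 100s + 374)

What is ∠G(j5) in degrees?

∠G(j5) ≈ -65.74°

At s = j5: numerator = 64 + j40, denominator = -51 + j375.
∠G = ∠num − ∠den = 32.005° − (97.745°) = -65.74°.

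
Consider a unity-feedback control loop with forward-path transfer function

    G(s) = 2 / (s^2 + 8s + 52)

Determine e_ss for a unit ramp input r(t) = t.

e_ss = ∞

G(s) has no poles at the origin.
This is a Type 0 system; Kv = lim_{s→0} s·G(s) = 0, so the steady-state error for a ramp input is infinite.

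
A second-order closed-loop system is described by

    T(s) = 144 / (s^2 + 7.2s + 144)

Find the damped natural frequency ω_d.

Comparing s^2 + 7.2s + 144 to s^2 + 2ζωₙs + ωₙ²: ωₙ = 12 rad/s and ζ = 7.2/(2·12) = 0.3.
ζωₙ = 7.2/2 = 3.6, so ω_d = ωₙ√(1−ζ²) = √(ωₙ² − (ζωₙ)²) = √(144 − 3.6²) = √131.04 ≈ 11.45 rad/s.

ω_d ≈ 11.45 rad/s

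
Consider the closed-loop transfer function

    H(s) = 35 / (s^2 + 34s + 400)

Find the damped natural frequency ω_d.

Comparing s^2 + 34s + 400 to s^2 + 2ζωₙs + ωₙ²: ωₙ = 20 rad/s and ζ = 34/(2·20) = 0.85.
ζωₙ = 34/2 = 17, so ω_d = ωₙ√(1−ζ²) = √(ωₙ² − (ζωₙ)²) = √(400 − 17²) = √111 ≈ 10.54 rad/s.

ω_d ≈ 10.54 rad/s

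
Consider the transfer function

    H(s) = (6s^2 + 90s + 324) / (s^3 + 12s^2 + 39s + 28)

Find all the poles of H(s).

s = -7, -1, -4

The poles are the roots of the denominator s^3 + 12s^2 + 39s + 28 = 0.
Trying s = -7: the polynomial evaluates to 0, so (s + 7) is a factor.
Dividing out leaves s^2 + 5s + 4 = 0.
Factoring the quadratic: (s + 1)(s + 4) = 0.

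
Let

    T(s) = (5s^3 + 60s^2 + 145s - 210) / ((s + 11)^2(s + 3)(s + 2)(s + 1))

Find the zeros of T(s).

s = 1, -6, -7

Set the numerator to zero: 5s^3 + 60s^2 + 145s - 210 = 0, i.e. 5·(s^3 + 12s^2 + 29s - 42) = 0.
Factoring: (s - 1)(s + 6)(s + 7) = 0.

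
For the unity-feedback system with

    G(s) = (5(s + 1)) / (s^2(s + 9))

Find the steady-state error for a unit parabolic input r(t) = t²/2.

G(s) has 2 poles at the origin.
This is a Type 2 system. Ka = lim_{s→0} s^2·G(s) = 5/9.
e_ss = 1/Ka = 1/(5/9) = 9/5 ≈ 1.800.

e_ss = 1.800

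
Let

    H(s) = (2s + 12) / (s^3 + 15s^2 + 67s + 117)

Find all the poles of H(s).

s = -3 + 2j, -3 - 2j, -9

The poles are the roots of the denominator s^3 + 15s^2 + 67s + 117 = 0.
Trying s = -9: the polynomial evaluates to 0, so (s + 9) is a factor.
Dividing out leaves s^2 + 6s + 13 = 0.
The quadratic formula then gives s = -3 ± 2j.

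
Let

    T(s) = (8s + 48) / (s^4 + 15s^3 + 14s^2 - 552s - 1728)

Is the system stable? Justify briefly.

The denominator s^4 + 15s^3 + 14s^2 - 552s - 1728 factors as (s - 6)(s + 8)(s + 9)(s + 4), giving poles at s = 6, -8, -9, -4.
Since the pole(s) at s = 6 lie in the right half-plane, the system is unstable.

unstable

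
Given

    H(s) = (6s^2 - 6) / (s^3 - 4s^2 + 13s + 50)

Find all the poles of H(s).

s = 3 ± 4j, -2

The poles are the roots of the denominator s^3 - 4s^2 + 13s + 50 = 0.
Trying s = -2: the polynomial evaluates to 0, so (s + 2) is a factor.
Dividing out leaves s^2 - 6s + 25 = 0.
The quadratic formula then gives s = 3 ± 4j.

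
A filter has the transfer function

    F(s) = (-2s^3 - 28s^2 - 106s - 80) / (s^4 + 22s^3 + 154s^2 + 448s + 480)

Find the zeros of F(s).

s = -1, -8, -5

Set the numerator to zero: -2s^3 - 28s^2 - 106s - 80 = 0, i.e. -2·(s^3 + 14s^2 + 53s + 40) = 0.
Factoring: (s + 1)(s + 8)(s + 5) = 0.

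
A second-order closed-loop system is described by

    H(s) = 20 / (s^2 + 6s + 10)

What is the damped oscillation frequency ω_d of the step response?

Comparing s^2 + 6s + 10 to s^2 + 2ζωₙs + ωₙ²: ωₙ = √10 ≈ 3.162 rad/s and ζ = 6/(2·√10) ≈ 0.9487.
ζωₙ = 6/2 = 3, so ω_d = ωₙ√(1−ζ²) = √(ωₙ² − (ζωₙ)²) = √(10 − 3²) = √1 = 1 rad/s.

ω_d = 1 rad/s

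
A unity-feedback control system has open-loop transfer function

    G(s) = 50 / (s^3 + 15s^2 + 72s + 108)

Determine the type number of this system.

The denominator has no factor of s at the origin — no free integrator — so this is a Type 0 system.

Type 0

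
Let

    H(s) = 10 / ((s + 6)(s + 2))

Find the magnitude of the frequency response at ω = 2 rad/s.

Substitute s = j2: numerator = 10, denominator = 8 + j16.
|H(j2)| = |10| / |8 + j16| = 10 / 17.889 ≈ 0.5590.

|H(j2)| ≈ 0.5590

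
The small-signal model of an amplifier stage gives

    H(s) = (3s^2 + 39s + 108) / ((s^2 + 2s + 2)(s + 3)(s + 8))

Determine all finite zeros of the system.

Set the numerator to zero: 3s^2 + 39s + 108 = 0, i.e. 3·(s^2 + 13s + 36) = 0.
Factoring: (s + 9)(s + 4) = 0.

s = -9, -4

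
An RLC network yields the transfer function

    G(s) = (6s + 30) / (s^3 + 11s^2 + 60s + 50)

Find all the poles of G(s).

The poles are the roots of the denominator s^3 + 11s^2 + 60s + 50 = 0.
Trying s = -1: the polynomial evaluates to 0, so (s + 1) is a factor.
Dividing out leaves s^2 + 10s + 50 = 0.
The quadratic formula then gives s = -5 ± 5j.

s = -5 + 5j, -5 - 5j, -1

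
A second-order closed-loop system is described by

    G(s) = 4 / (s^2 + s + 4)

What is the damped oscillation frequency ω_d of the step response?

Comparing s^2 + s + 4 to s^2 + 2ζωₙs + ωₙ²: ωₙ = 2 rad/s and ζ = 1/(2·2) = 0.25.
ζωₙ = 1/2 = 0.5, so ω_d = ωₙ√(1−ζ²) = √(ωₙ² − (ζωₙ)²) = √(4 − 0.5²) = √3.75 ≈ 1.936 rad/s.

ω_d ≈ 1.936 rad/s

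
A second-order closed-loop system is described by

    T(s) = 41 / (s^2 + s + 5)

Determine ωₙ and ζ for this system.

Compare the denominator to the standard form s^2 + 2ζωₙs + ωₙ².
ωₙ² = 5, so ωₙ = √5 ≈ 2.236 rad/s.
2ζωₙ = 1, so ζ = 1/(2·√5) ≈ 0.2236.
With ζ = 0.2236 the response is underdamped.

ωₙ ≈ 2.236 rad/s, ζ ≈ 0.2236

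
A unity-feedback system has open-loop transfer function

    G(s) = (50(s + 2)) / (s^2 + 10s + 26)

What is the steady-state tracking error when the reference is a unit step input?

e_ss = 0.2063

G(s) has no poles at the origin.
This is a Type 0 system. Kp = lim_{s→0} G(s) = 100/26 = 50/13.
e_ss = 1/(1 + Kp) = 1/(1 + 50/13) = 13/63 ≈ 0.2063.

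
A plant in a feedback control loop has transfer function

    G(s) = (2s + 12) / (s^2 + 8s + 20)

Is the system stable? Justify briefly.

stable

The denominator s^2 + 8s + 20 factors as (s^2 + 8s + 20), giving poles at s = -4 ± 2j.
Since all poles lie strictly in the left half-plane, the system is stable.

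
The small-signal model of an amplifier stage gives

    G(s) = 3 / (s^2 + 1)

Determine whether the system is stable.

marginally stable

The denominator s^2 + 1 factors as (s^2 + 1), giving poles at s = ±j.
Since the simple pole(s) at s = ±j lie on the jω-axis with none in the right half-plane, the system is marginally stable.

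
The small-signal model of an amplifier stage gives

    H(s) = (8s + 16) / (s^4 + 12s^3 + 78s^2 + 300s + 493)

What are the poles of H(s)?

s = -4 + j, -4 - j, -2 + 5j, -2 - 5j

The poles are the roots of the denominator s^4 + 12s^3 + 78s^2 + 300s + 493 = 0.
No real roots exist; factor into two real quadratics: (s^2 + 8s + 17)(s^2 + 4s + 29) = 0.
Each quadratic gives a conjugate pair via the quadratic formula.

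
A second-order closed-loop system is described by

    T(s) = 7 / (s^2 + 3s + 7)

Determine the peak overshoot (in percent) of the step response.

Comparing s^2 + 3s + 7 to s^2 + 2ζωₙs + ωₙ²: ωₙ = √7 ≈ 2.646 rad/s and ζ = 3/(2·√7) ≈ 0.5669.
%OS = 100·exp(−πζ/√(1−ζ²)) = 100·exp(−π·0.5669/√(1−0.5669²)) ≈ 11.5%.

%OS ≈ 11.5%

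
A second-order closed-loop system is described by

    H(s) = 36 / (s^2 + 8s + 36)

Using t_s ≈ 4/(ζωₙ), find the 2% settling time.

t_s ≈ 1 s

Comparing s^2 + 8s + 36 to s^2 + 2ζωₙs + ωₙ²: ωₙ = 6 rad/s and ζ = 8/(2·6) ≈ 0.6667.
ζωₙ = 8/2 = 4, so t_s ≈ 4/(ζωₙ) = 4/4 = 1 s.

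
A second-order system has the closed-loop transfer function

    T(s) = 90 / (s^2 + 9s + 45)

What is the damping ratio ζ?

Compare the denominator to the standard form s^2 + 2ζωₙs + ωₙ².
ωₙ² = 45, so ωₙ = √45 ≈ 6.708 rad/s.
2ζωₙ = 9, so ζ = 9/(2·√45) ≈ 0.6708.
With ζ = 0.6708 the response is underdamped.

ζ ≈ 0.6708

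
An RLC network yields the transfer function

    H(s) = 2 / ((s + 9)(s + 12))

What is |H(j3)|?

|H(j3)| ≈ 0.01704

Substitute s = j3: numerator = 2, denominator = 99 + j63.
|H(j3)| = |2| / |99 + j63| = 2 / 117.35 ≈ 0.01704.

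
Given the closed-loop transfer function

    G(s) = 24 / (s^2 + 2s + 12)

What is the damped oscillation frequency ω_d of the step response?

ω_d ≈ 3.317 rad/s

Comparing s^2 + 2s + 12 to s^2 + 2ζωₙs + ωₙ²: ωₙ = √12 ≈ 3.464 rad/s and ζ = 2/(2·√12) ≈ 0.2887.
ζωₙ = 2/2 = 1, so ω_d = ωₙ√(1−ζ²) = √(ωₙ² − (ζωₙ)²) = √(12 − 1²) = √11 ≈ 3.317 rad/s.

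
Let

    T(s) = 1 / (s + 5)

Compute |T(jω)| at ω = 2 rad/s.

Substitute s = j2: numerator = 1, denominator = 5 + j2.
|T(j2)| = |1| / |5 + j2| = 1 / 5.3852 ≈ 0.1857.

|T(j2)| ≈ 0.1857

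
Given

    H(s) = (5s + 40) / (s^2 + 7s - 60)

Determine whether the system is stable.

unstable

The denominator s^2 + 7s - 60 factors as (s - 5)(s + 12), giving poles at s = 5, -12.
Since the pole(s) at s = 5 lie in the right half-plane, the system is unstable.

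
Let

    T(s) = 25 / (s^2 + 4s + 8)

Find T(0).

T(0) = 25/8 ≈ 3.125

Set s = 0: T(0) = (25) / (8) = 25/8.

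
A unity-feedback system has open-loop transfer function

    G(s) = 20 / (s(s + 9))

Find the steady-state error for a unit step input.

e_ss = 0

G(s) has one pole at the origin.
This is a Type 1 system; for a step input the steady-state error is zero.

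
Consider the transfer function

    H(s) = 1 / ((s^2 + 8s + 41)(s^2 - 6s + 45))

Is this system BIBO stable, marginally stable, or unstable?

unstable

The poles can be read from the denominator factors: s = -4 ± 5j, 3 ± 6j.
Since the pole(s) at s = 3 ± 6j lie in the right half-plane, the system is unstable.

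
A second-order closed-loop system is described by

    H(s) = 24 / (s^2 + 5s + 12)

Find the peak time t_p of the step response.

t_p ≈ 1.310 s

Comparing s^2 + 5s + 12 to s^2 + 2ζωₙs + ωₙ²: ωₙ = √12 ≈ 3.464 rad/s and ζ = 5/(2·√12) ≈ 0.7217.
ζωₙ = 5/2 = 2.5, so ω_d = ωₙ√(1−ζ²) = √(ωₙ² − (ζωₙ)²) = √(12 − 2.5²) = √5.75 ≈ 2.398 rad/s.
t_p = π/ω_d = π/2.398 ≈ 1.310 s.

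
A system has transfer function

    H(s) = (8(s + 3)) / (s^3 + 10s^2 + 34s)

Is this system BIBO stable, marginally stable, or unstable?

marginally stable

The denominator s^3 + 10s^2 + 34s factors as s(s^2 + 10s + 34), giving poles at s = 0, -5 + 3j, -5 - 3j.
Since the simple pole(s) at s = 0 lie on the jω-axis with none in the right half-plane, the system is marginally stable.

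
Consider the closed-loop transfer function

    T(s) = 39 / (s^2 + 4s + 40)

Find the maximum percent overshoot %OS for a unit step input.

%OS ≈ 35.1%

Comparing s^2 + 4s + 40 to s^2 + 2ζωₙs + ωₙ²: ωₙ = √40 ≈ 6.325 rad/s and ζ = 4/(2·√40) ≈ 0.3162.
%OS = 100·exp(−πζ/√(1−ζ²)) = 100·exp(−π·0.3162/√(1−0.3162²)) ≈ 35.1%.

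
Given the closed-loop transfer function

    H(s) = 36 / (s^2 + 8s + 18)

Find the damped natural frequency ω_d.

ω_d ≈ 1.414 rad/s

Comparing s^2 + 8s + 18 to s^2 + 2ζωₙs + ωₙ²: ωₙ = √18 ≈ 4.243 rad/s and ζ = 8/(2·√18) ≈ 0.9428.
ζωₙ = 8/2 = 4, so ω_d = ωₙ√(1−ζ²) = √(ωₙ² − (ζωₙ)²) = √(18 − 4²) = √2 ≈ 1.414 rad/s.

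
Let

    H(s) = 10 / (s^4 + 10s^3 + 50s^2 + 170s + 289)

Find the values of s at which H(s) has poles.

The poles are the roots of the denominator s^4 + 10s^3 + 50s^2 + 170s + 289 = 0.
No real roots exist; factor into two real quadratics: (s^2 + 2s + 17)(s^2 + 8s + 17) = 0.
Each quadratic gives a conjugate pair via the quadratic formula.

s = -1 ± 4j, -4 ± j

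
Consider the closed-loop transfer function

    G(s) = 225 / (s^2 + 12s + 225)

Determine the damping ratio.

Compare the denominator to the standard form s^2 + 2ζωₙs + ωₙ².
ωₙ² = 225, so ωₙ = 15 rad/s.
2ζωₙ = 12, so ζ = 12/(2·15) = 0.4.

ζ = 0.4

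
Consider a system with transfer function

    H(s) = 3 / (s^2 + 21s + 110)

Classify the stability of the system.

The denominator s^2 + 21s + 110 factors as (s + 11)(s + 10), giving poles at s = -11, -10.
Since all poles lie strictly in the left half-plane, the system is stable.

stable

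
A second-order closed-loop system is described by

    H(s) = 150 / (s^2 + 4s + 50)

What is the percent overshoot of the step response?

%OS ≈ 39.6%

Comparing s^2 + 4s + 50 to s^2 + 2ζωₙs + ωₙ²: ωₙ = √50 ≈ 7.071 rad/s and ζ = 4/(2·√50) ≈ 0.2828.
%OS = 100·exp(−πζ/√(1−ζ²)) = 100·exp(−π·0.2828/√(1−0.2828²)) ≈ 39.6%.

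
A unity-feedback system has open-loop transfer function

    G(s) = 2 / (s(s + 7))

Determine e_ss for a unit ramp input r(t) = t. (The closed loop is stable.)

G(s) has one pole at the origin.
This is a Type 1 system. Kv = lim_{s→0} s·G(s) = 2/7.
e_ss = 1/Kv = 1/(2/7) = 7/2 ≈ 3.500.

e_ss = 3.500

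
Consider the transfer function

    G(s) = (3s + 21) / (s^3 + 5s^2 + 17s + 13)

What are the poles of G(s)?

The poles are the roots of the denominator s^3 + 5s^2 + 17s + 13 = 0.
Trying s = -1: the polynomial evaluates to 0, so (s + 1) is a factor.
Dividing out leaves s^2 + 4s + 13 = 0.
The quadratic formula then gives s = -2 ± 3j.

s = -2 ± 3j, -1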